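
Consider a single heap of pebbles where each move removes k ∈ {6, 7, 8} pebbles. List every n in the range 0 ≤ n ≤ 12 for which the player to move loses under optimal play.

0, 1, 2, 3, 4, 5

Build the Grundy sequence with g(k) = mex{g(k−s) : s ∈ {6, 7, 8}, s ≤ k}:
g(0) = mex{} = 0
g(1) = mex{} = 0
g(2) = mex{} = 0
g(3) = mex{} = 0
g(4) = mex{} = 0
g(5) = mex{} = 0
g(6) = mex{0} = 1
g(7) = mex{0} = 1
g(8) = mex{0} = 1
g(9) = mex{0} = 1
g(10) = mex{0} = 1
g(11) = mex{0} = 1
g(12) = mex{0,1} = 2
The P-positions (g = 0) in 0..12 are 0, 1, 2, 3, 4, 5.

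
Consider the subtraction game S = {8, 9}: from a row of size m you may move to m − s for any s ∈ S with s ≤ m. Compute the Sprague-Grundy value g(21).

Build the Grundy sequence with g(k) = mex{g(k−s) : s ∈ {8, 9}, s ≤ k}:
k:     0  1  2  3  4  5  6  7  8  9 10 11 12 13 14 15 16 17 18 19 20 21
g(k):  0  0  0  0  0  0  0  0  1  1  1  1  1  1  1  1  2  0  0  0  0  0
So g(21) = 0.

0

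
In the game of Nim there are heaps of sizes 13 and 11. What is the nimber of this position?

6

In binary:
  1101  (13)
  1011  (11)
  ----
  0110  (6)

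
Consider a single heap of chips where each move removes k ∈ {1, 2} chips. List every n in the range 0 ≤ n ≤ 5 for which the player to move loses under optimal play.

0, 3

Compute g(0), g(1), … for moves {1, 2}:
k:     0  1  2  3  4  5
g(k):  0  1  2  0  1  2
The P-positions (g = 0) in 0..5 are 0, 3.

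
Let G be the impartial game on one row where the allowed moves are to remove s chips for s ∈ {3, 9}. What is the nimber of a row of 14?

0

Grundy values for subtraction set {3, 9}:
g(0) = mex{} = 0
g(1) = mex{} = 0
g(2) = mex{} = 0
g(3) = mex{0} = 1
g(4) = mex{0} = 1
g(5) = mex{0} = 1
g(6) = mex{1} = 0
g(7) = mex{1} = 0
g(8) = mex{1} = 0
g(9) = mex{0} = 1
g(10) = mex{0} = 1
g(11) = mex{0} = 1
g(12) = mex{1} = 0
g(13) = mex{1} = 0
g(14) = mex{1} = 0
So g(14) = 0.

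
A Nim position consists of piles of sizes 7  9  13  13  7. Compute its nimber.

Write each in binary and XOR column by column:
  0111  (7)
  1001  (9)
  1101  (13)
  1101  (13)
  0111  (7)
  ----
  1001  (9)

9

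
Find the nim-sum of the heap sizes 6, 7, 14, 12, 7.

4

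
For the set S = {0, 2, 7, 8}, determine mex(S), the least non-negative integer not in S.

1

0 is in the set but 1 is not, so the mex is 1.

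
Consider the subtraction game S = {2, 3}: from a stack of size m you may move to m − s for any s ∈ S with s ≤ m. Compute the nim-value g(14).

2

Build the Grundy sequence with g(k) = mex{g(k−s) : s ∈ {2, 3}, s ≤ k}:
k:     0  1  2  3  4  5  6  7  8  9 10 11 12 13 14
g(k):  0  0  1  1  2  0  0  1  1  2  0  0  1  1  2
So g(14) = 2.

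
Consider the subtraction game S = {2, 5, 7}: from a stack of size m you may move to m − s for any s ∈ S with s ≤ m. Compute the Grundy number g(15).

Compute g(0), g(1), … for moves {2, 5, 7}:
k:     0  1  2  3  4  5  6  7  8  9 10 11 12 13 14 15
g(k):  0  0  1  1  0  2  1  3  2  2  0  3  1  0  0  1
So g(15) = 1.

1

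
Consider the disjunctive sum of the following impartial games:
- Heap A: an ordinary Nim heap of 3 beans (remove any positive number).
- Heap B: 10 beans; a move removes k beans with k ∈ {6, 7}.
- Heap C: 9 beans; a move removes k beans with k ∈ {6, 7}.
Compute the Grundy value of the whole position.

Heap A is a plain Nim heap of size 3, so its Grundy value is 3.
For heap B, compute g(0), g(1), … with moves {6, 7}:
k:     0  1  2  3  4  5  6  7  8  9 10
g(k):  0  0  0  0  0  0  1  1  1  1  1
So g(10) = 1.
For heap C, compute g(0), g(1), … with moves {6, 7}:
g(0) = mex{} = 0
g(1) = mex{} = 0
g(2) = mex{} = 0
g(3) = mex{} = 0
g(4) = mex{} = 0
g(5) = mex{} = 0
g(6) = mex{0} = 1
g(7) = mex{0} = 1
g(8) = mex{0} = 1
g(9) = mex{0} = 1
So g(9) = 1.
The value of a disjunctive sum is the nim-sum of the parts.
Combined value = 3 ⊕ 1 ⊕ 1 = 3.

3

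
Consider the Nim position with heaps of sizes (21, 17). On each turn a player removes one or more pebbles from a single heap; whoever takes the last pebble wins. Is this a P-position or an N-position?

N-position

Nim-sum: 21 ⊕ 17 = 4.
The nim-sum is 4 ≠ 0, so this is an N-position: the player to move can win.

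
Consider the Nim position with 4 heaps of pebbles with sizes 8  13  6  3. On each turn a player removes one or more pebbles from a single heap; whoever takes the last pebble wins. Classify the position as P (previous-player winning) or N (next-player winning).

P-position

Compute the nim-sum pairwise:
8 XOR 13 = 5
5 XOR 6 = 3
3 XOR 3 = 0
The nim-sum is 0, so this is a P-position: the player to move is in a losing position under optimal play.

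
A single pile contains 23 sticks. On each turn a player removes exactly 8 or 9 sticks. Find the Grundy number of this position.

Compute g(0), g(1), … for moves {8, 9}:
k:     0  1  2  3  4  5  6  7  8  9 10 11 12 13 14 15 16 17 18 19 20 21 22 23
g(k):  0  0  0  0  0  0  0  0  1  1  1  1  1  1  1  1  2  0  0  0  0  0  0  0
So g(23) = 0.

0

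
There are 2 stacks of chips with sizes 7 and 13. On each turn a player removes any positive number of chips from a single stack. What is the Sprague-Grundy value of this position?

10

Compute the nim-sum pairwise:
7 ⊕ 13 = 10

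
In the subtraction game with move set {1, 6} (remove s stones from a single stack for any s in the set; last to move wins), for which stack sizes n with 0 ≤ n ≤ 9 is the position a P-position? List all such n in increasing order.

0, 2, 4, 7, 9

Build the Grundy sequence with g(k) = mex{g(k−s) : s ∈ {1, 6}, s ≤ k}:
k:     0  1  2  3  4  5  6  7  8  9
g(k):  0  1  0  1  0  1  2  0  1  0
The P-positions (g = 0) in 0..9 are 0, 2, 4, 7, 9.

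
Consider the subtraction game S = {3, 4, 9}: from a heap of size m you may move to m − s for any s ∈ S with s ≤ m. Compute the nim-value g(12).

Compute g(0), g(1), … for moves {3, 4, 9}:
k:     0  1  2  3  4  5  6  7  8  9 10 11 12
g(k):  0  0  0  1  1  1  2  0  0  3  1  1  2
So g(12) = 2.

2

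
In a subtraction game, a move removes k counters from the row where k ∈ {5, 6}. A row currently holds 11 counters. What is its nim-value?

Grundy values for subtraction set {5, 6}:
k:     0  1  2  3  4  5  6  7  8  9 10 11
g(k):  0  0  0  0  0  1  1  1  1  1  2  0
So g(11) = 0.

0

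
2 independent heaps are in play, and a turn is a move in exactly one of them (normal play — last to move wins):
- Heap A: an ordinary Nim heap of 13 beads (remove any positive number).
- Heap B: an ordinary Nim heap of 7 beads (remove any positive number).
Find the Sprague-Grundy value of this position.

10

Heap A is a plain Nim heap of size 13, so its Grundy value is 13.
Heap B is a plain Nim heap of size 7, so its Grundy value is 7.
By the Sprague-Grundy theorem, the Grundy value of a sum of independent games is the XOR of the component values.
Combined value = 13 ⊕ 7 = 10.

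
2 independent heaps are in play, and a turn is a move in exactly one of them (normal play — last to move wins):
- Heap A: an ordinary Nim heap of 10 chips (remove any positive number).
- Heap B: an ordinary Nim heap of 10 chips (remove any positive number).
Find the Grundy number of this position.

Heap A is a plain Nim heap of size 10, so its Grundy value is 10.
Heap B is a plain Nim heap of size 10, so its Grundy value is 10.
The value of a disjunctive sum is the nim-sum of the parts.
Combined value = 10 ⊕ 10 = 0.

0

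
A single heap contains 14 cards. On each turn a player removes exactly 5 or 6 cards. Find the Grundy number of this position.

Grundy values for subtraction set {5, 6}:
g(0) = mex{} = 0
g(1) = mex{} = 0
g(2) = mex{} = 0
g(3) = mex{} = 0
g(4) = mex{} = 0
g(5) = mex{0} = 1
g(6) = mex{0} = 1
g(7) = mex{0} = 1
g(8) = mex{0} = 1
g(9) = mex{0} = 1
g(10) = mex{0,1} = 2
g(11) = mex{1} = 0
g(12) = mex{1} = 0
g(13) = mex{1} = 0
g(14) = mex{1} = 0
So g(14) = 0.

0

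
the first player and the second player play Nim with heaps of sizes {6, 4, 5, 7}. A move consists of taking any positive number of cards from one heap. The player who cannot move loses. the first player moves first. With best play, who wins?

Write each in binary and XOR column by column:
  110  (6)
  100  (4)
  101  (5)
  111  (7)
  ---
  000  (0)
The nim-sum is 0, so this is a P-position: the player to move is in a losing position under optimal play; the first player is about to move from it and so loses — the second player wins.

the second player wins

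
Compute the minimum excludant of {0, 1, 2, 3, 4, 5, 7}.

The values 0, 1, 2, 3, 4, 5 are all present; 6 is the first non-negative integer missing from the set.

6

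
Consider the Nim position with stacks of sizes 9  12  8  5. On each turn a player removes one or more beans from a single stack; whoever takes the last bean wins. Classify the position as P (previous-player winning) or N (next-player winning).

N-position

Compute the nim-sum pairwise:
9 XOR 12 = 5
5 XOR 8 = 13
13 XOR 5 = 8
The nim-sum is 8 ≠ 0, so this is an N-position: the player to move can win.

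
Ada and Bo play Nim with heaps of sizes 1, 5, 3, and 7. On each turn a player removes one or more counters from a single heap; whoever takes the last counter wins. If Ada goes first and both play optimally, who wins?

Bo wins

Compute the nim-sum pairwise:
1 ⊕ 5 = 4
4 ⊕ 3 = 7
7 ⊕ 7 = 0
The nim-sum is 0, so this is a P-position: the player to move is in a losing position under optimal play; Ada is about to move from it and so loses — Bo wins.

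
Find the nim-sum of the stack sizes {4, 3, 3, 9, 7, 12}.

Bitwise XOR of the heap sizes:
  0100  (4)
  0011  (3)
  0011  (3)
  1001  (9)
  0111  (7)
  1100  (12)
  ----
  0110  (6)

6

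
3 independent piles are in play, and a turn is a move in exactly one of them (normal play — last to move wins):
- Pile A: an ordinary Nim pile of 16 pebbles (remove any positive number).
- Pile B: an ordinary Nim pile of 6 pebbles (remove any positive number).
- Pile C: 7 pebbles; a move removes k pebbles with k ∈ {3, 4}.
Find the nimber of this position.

22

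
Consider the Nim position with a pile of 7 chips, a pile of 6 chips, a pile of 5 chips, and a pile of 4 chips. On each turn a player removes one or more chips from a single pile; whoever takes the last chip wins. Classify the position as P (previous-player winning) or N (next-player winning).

P-position

Compute the nim-sum pairwise:
7 ^ 6 = 1
1 ^ 5 = 4
4 ^ 4 = 0
The nim-sum is 0, so this is a P-position: the player to move is in a losing position under optimal play.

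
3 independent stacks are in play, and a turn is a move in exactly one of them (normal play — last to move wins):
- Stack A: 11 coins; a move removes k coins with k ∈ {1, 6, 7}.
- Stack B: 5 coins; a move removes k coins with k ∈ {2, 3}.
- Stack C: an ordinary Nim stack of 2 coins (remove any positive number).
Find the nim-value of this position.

1

For stack A, compute g(0), g(1), … with moves {1, 6, 7}:
g(0) = mex{} = 0
g(1) = mex{0} = 1
g(2) = mex{1} = 0
g(3) = mex{0} = 1
g(4) = mex{1} = 0
g(5) = mex{0} = 1
g(6) = mex{0,1} = 2
g(7) = mex{0,1,2} = 3
g(8) = mex{0,1,3} = 2
g(9) = mex{0,1,2} = 3
g(10) = mex{0,1,3} = 2
g(11) = mex{0,1,2} = 3
So g(11) = 3.
For stack B, compute g(0), g(1), … with moves {2, 3}:
k:     0  1  2  3  4  5
g(k):  0  0  1  1  2  0
So g(5) = 0.
Stack C is a plain Nim stack of size 2, so its Grundy value is 2.
The value of a disjunctive sum is the nim-sum of the parts.
Combined value = 3 XOR 0 XOR 2 = 1.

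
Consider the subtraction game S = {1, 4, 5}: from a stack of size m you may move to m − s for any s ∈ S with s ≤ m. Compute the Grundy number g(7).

Grundy values for subtraction set {1, 4, 5}:
k:     0  1  2  3  4  5  6  7
g(k):  0  1  0  1  2  3  2  3
So g(7) = 3.

3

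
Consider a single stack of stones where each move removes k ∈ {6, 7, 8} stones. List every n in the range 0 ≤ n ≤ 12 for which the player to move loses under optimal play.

Grundy values for subtraction set {6, 7, 8}:
k:     0  1  2  3  4  5  6  7  8  9 10 11 12
g(k):  0  0  0  0  0  0  1  1  1  1  1  1  2
The P-positions (g = 0) in 0..12 are 0, 1, 2, 3, 4, 5.

0, 1, 2, 3, 4, 5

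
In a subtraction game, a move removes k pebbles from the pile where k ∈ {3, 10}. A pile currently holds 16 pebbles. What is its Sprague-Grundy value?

Build the Grundy sequence with g(k) = mex{g(k−s) : s ∈ {3, 10}, s ≤ k}:
k:     0  1  2  3  4  5  6  7  8  9 10 11 12 13 14 15 16
g(k):  0  0  0  1  1  1  0  0  0  1  1  1  2  0  0  0  1
So g(16) = 1.

1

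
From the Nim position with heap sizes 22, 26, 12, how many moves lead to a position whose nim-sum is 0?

0

Nim-sum: 22 ^ 26 ^ 12 = 0.
The nim-sum is already 0, so every move leaves a nonzero nim-sum — there are no winning moves.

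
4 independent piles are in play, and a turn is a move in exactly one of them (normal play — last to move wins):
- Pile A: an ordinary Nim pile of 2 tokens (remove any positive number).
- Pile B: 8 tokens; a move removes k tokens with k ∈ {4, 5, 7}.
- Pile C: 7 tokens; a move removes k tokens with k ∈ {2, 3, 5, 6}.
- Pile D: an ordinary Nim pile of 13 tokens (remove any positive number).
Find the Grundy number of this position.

14

Pile A is a plain Nim pile of size 2, so its Grundy value is 2.
Grundy values for pile B (subtraction set {4, 5, 7}):
g(0) = mex{} = 0
g(1) = mex{} = 0
g(2) = mex{} = 0
g(3) = mex{} = 0
g(4) = mex{0} = 1
g(5) = mex{0} = 1
g(6) = mex{0} = 1
g(7) = mex{0} = 1
g(8) = mex{0,1} = 2
So g(8) = 2.
For pile C, compute g(0), g(1), … with moves {2, 3, 5, 6}:
g(0) = mex{} = 0
g(1) = mex{} = 0
g(2) = mex{0} = 1
g(3) = mex{0} = 1
g(4) = mex{0,1} = 2
g(5) = mex{0,1} = 2
g(6) = mex{0,1,2} = 3
g(7) = mex{0,1,2} = 3
So g(7) = 3.
Pile D is a plain Nim pile of size 13, so its Grundy value is 13.
The value of a disjunctive sum is the nim-sum of the parts.
Combined value = 2 XOR 2 XOR 3 XOR 13 = 14.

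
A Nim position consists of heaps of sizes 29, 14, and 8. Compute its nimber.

In binary:
  11101  (29)
  01110  (14)
  01000  (8)
  -----
  11011  (27)

27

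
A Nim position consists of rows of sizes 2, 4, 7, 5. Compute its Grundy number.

4

Nim-sum: 2 ⊕ 4 ⊕ 7 ⊕ 5 = 4.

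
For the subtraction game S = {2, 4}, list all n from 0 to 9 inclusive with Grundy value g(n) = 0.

Build the Grundy sequence with g(k) = mex{g(k−s) : s ∈ {2, 4}, s ≤ k}:
g(0) = mex{} = 0
g(1) = mex{} = 0
g(2) = mex{0} = 1
g(3) = mex{0} = 1
g(4) = mex{0,1} = 2
g(5) = mex{0,1} = 2
g(6) = mex{1,2} = 0
g(7) = mex{1,2} = 0
g(8) = mex{0,2} = 1
g(9) = mex{0,2} = 1
The P-positions (g = 0) in 0..9 are 0, 1, 6, 7.

0, 1, 6, 7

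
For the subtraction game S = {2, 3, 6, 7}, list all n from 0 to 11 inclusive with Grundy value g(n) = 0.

Compute g(0), g(1), … for moves {2, 3, 6, 7}:
k:     0  1  2  3  4  5  6  7  8  9 10 11
g(k):  0  0  1  1  2  0  3  1  2  0  0  1
The P-positions (g = 0) in 0..11 are 0, 1, 5, 9, 10.

0, 1, 5, 9, 10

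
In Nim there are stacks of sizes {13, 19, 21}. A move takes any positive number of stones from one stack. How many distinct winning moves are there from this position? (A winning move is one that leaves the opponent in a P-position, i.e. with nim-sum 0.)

Nim-sum: 13 XOR 19 XOR 21 = 11.
The overall nim-sum is X = 11. A stack of size p has a winning move iff p XOR X < p (reduce it to p XOR X).
  13: 13 XOR 11 = 6 < 13 — winning move (to 6).
  19: 19 XOR 11 = 24 ≥ 19 — no move.
  21: 21 XOR 11 = 30 ≥ 21 — no move.
That gives 1 winning move.

1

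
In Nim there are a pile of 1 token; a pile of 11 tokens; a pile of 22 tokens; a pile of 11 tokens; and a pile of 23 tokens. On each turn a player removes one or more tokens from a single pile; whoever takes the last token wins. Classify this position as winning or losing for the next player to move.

Bitwise XOR of the heap sizes:
  00001  (1)
  01011  (11)
  10110  (22)
  01011  (11)
  10111  (23)
  -----
  00000  (0)
The nim-sum is 0, so this is a P-position: the player to move is in a losing position under optimal play.

Losing position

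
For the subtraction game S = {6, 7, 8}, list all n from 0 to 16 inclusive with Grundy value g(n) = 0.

0, 1, 2, 3, 4, 5, 14, 15, 16

Compute g(0), g(1), … for moves {6, 7, 8}:
k:     0  1  2  3  4  5  6  7  8  9 10 11 12 13 14 15 16
g(k):  0  0  0  0  0  0  1  1  1  1  1  1  2  2  0  0  0
The P-positions (g = 0) in 0..16 are 0, 1, 2, 3, 4, 5, 14, 15, 16.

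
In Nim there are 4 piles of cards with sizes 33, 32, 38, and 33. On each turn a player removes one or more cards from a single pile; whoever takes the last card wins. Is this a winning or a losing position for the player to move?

Winning position

Bitwise XOR of the heap sizes:
  100001  (33)
  100000  (32)
  100110  (38)
  100001  (33)
  ------
  000110  (6)
The nim-sum is 6 ≠ 0, so this is an N-position: the player to move can win.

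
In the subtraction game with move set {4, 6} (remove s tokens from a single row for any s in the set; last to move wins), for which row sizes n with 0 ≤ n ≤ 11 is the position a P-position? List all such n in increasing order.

Build the Grundy sequence with g(k) = mex{g(k−s) : s ∈ {4, 6}, s ≤ k}:
k:     0  1  2  3  4  5  6  7  8  9 10 11
g(k):  0  0  0  0  1  1  1  1  2  2  0  0
The P-positions (g = 0) in 0..11 are 0, 1, 2, 3, 10, 11.

0, 1, 2, 3, 10, 11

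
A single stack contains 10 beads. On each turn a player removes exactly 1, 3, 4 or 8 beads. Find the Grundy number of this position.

1

Build the Grundy sequence with g(k) = mex{g(k−s) : s ∈ {1, 3, 4, 8}, s ≤ k}:
g(0) = mex{} = 0
g(1) = mex{0} = 1
g(2) = mex{1} = 0
g(3) = mex{0} = 1
g(4) = mex{0,1} = 2
g(5) = mex{0,1,2} = 3
g(6) = mex{0,1,3} = 2
g(7) = mex{1,2} = 0
g(8) = mex{0,2,3} = 1
g(9) = mex{1,2,3} = 0
g(10) = mex{0,2} = 1
So g(10) = 1.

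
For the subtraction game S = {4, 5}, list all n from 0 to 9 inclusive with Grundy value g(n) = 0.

0, 1, 2, 3, 9

Compute g(0), g(1), … for moves {4, 5}:
k:     0  1  2  3  4  5  6  7  8  9
g(k):  0  0  0  0  1  1  1  1  2  0
The P-positions (g = 0) in 0..9 are 0, 1, 2, 3, 9.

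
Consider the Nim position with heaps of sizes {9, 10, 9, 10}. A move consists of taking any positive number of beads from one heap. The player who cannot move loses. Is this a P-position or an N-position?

P-position

Bitwise XOR of the heap sizes:
  1001  (9)
  1010  (10)
  1001  (9)
  1010  (10)
  ----
  0000  (0)
The nim-sum is 0, so this is a P-position: the player to move is in a losing position under optimal play.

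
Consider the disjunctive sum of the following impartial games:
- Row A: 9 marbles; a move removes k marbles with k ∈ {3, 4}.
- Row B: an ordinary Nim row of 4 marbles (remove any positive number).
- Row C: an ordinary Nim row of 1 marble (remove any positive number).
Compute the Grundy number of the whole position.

5

For row A, compute g(0), g(1), … with moves {3, 4}:
k:     0  1  2  3  4  5  6  7  8  9
g(k):  0  0  0  1  1  1  2  0  0  0
So g(9) = 0.
Row B is a plain Nim row of size 4, so its Grundy value is 4.
Row C is a plain Nim row of size 1, so its Grundy value is 1.
The value of a disjunctive sum is the nim-sum of the parts.
Combined value = 0 XOR 4 XOR 1 = 5.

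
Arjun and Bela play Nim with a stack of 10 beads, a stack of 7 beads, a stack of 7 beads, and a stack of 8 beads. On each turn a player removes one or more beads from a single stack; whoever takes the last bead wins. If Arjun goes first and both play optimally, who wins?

Arjun wins

Nim-sum: 10 ^ 7 ^ 7 ^ 8 = 2.
The nim-sum is 2 ≠ 0, so this is an N-position: the player to move can win; Arjun has a winning move.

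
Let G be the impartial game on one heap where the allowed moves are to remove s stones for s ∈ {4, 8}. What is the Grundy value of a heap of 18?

Build the Grundy sequence with g(k) = mex{g(k−s) : s ∈ {4, 8}, s ≤ k}:
k:     0  1  2  3  4  5  6  7  8  9 10 11 12 13 14 15 16 17 18
g(k):  0  0  0  0  1  1  1  1  2  2  2  2  0  0  0  0  1  1  1
So g(18) = 1.

1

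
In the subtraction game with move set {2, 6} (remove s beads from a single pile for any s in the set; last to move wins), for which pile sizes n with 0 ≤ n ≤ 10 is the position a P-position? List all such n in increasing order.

0, 1, 4, 5, 8, 9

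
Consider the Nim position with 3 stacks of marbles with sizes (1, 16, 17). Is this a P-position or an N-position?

P-position

Compute the nim-sum pairwise:
1 ⊕ 16 = 17
17 ⊕ 17 = 0
The nim-sum is 0, so this is a P-position: the player to move is in a losing position under optimal play.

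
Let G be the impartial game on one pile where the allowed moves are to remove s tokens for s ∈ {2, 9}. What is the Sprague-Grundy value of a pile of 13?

1

Grundy values for subtraction set {2, 9}:
g(0) = mex{} = 0
g(1) = mex{} = 0
g(2) = mex{0} = 1
g(3) = mex{0} = 1
g(4) = mex{1} = 0
g(5) = mex{1} = 0
g(6) = mex{0} = 1
g(7) = mex{0} = 1
g(8) = mex{1} = 0
g(9) = mex{0,1} = 2
g(10) = mex{0} = 1
g(11) = mex{1,2} = 0
g(12) = mex{1} = 0
g(13) = mex{0} = 1
So g(13) = 1.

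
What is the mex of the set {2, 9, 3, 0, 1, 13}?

4

The values 0, 1, 2, 3 are all present; 4 is the first non-negative integer missing from the set.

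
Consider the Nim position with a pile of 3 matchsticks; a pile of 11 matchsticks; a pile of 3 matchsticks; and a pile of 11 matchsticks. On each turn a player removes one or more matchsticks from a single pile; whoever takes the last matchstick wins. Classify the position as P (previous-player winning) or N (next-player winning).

In binary:
  0011  (3)
  1011  (11)
  0011  (3)
  1011  (11)
  ----
  0000  (0)
The nim-sum is 0, so this is a P-position: the player to move is in a losing position under optimal play.

P-position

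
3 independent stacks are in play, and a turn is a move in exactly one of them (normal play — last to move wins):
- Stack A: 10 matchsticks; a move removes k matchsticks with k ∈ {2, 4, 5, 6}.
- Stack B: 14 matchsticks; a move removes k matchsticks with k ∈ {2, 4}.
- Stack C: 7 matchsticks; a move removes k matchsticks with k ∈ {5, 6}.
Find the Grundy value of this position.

1

Grundy values for stack A (subtraction set {2, 4, 5, 6}):
g(0) = mex{} = 0
g(1) = mex{} = 0
g(2) = mex{0} = 1
g(3) = mex{0} = 1
g(4) = mex{0,1} = 2
g(5) = mex{0,1} = 2
g(6) = mex{0,1,2} = 3
g(7) = mex{0,1,2} = 3
g(8) = mex{1,2,3} = 0
g(9) = mex{1,2,3} = 0
g(10) = mex{0,2,3} = 1
So g(10) = 1.
Grundy values for stack B (subtraction set {2, 4}):
g(0) = mex{} = 0
g(1) = mex{} = 0
g(2) = mex{0} = 1
g(3) = mex{0} = 1
g(4) = mex{0,1} = 2
g(5) = mex{0,1} = 2
g(6) = mex{1,2} = 0
g(7) = mex{1,2} = 0
g(8) = mex{0,2} = 1
g(9) = mex{0,2} = 1
g(10) = mex{0,1} = 2
g(11) = mex{0,1} = 2
g(12) = mex{1,2} = 0
g(13) = mex{1,2} = 0
g(14) = mex{0,2} = 1
So g(14) = 1.
For stack C, compute g(0), g(1), … with moves {5, 6}:
g(0) = mex{} = 0
g(1) = mex{} = 0
g(2) = mex{} = 0
g(3) = mex{} = 0
g(4) = mex{} = 0
g(5) = mex{0} = 1
g(6) = mex{0} = 1
g(7) = mex{0} = 1
So g(7) = 1.
By the Sprague-Grundy theorem, the Grundy value of a sum of independent games is the XOR of the component values.
Combined value = 1 XOR 1 XOR 1 = 1.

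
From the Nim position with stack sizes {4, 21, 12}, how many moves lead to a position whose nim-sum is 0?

1

Compute the nim-sum pairwise:
4 ^ 21 = 17
17 ^ 12 = 29
The overall nim-sum is X = 29. A stack of size p has a winning move iff p XOR X < p (reduce it to p XOR X).
  4: 4 XOR 29 = 25 ≥ 4 — no move.
  21: 21 XOR 29 = 8 < 21 — winning move (to 8).
  12: 12 XOR 29 = 17 ≥ 12 — no move.
That gives 1 winning move.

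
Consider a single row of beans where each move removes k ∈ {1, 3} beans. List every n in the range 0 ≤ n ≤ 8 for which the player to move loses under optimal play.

0, 2, 4, 6, 8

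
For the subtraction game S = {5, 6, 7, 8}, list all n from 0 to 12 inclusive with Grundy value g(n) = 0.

0, 1, 2, 3, 4

Compute g(0), g(1), … for moves {5, 6, 7, 8}:
k:     0  1  2  3  4  5  6  7  8  9 10 11 12
g(k):  0  0  0  0  0  1  1  1  1  1  2  2  2
The P-positions (g = 0) in 0..12 are 0, 1, 2, 3, 4.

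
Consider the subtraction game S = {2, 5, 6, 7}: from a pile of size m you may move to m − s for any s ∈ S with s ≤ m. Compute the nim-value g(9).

2

Compute g(0), g(1), … for moves {2, 5, 6, 7}:
k:     0  1  2  3  4  5  6  7  8  9
g(k):  0  0  1  1  0  2  1  3  2  2
So g(9) = 2.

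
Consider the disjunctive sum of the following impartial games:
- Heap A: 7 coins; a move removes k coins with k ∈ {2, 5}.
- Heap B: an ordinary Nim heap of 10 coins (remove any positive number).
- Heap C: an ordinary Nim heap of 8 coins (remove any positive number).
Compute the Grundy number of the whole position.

2

Build the Grundy sequence for heap A with g(k) = mex{g(k−s) : s ∈ {2, 5}, s ≤ k}:
g(0) = mex{} = 0
g(1) = mex{} = 0
g(2) = mex{0} = 1
g(3) = mex{0} = 1
g(4) = mex{1} = 0
g(5) = mex{0,1} = 2
g(6) = mex{0} = 1
g(7) = mex{1,2} = 0
So g(7) = 0.
Heap B is a plain Nim heap of size 10, so its Grundy value is 10.
Heap C is a plain Nim heap of size 8, so its Grundy value is 8.
The value of a disjunctive sum is the nim-sum of the parts.
Combined value = 0 XOR 10 XOR 8 = 2.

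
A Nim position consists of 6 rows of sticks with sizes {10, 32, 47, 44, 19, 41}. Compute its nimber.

19

Nim-sum: 10 ⊕ 32 ⊕ 47 ⊕ 44 ⊕ 19 ⊕ 41 = 19.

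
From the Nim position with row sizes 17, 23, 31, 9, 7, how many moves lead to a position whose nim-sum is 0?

3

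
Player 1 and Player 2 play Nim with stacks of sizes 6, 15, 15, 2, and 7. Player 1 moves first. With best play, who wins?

Write each in binary and XOR column by column:
  0110  (6)
  1111  (15)
  1111  (15)
  0010  (2)
  0111  (7)
  ----
  0011  (3)
The nim-sum is 3 ≠ 0, so this is an N-position: the player to move can win; Player 1 has a winning move.

Player 1 wins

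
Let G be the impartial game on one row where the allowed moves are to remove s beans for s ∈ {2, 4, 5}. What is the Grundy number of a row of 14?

Build the Grundy sequence with g(k) = mex{g(k−s) : s ∈ {2, 4, 5}, s ≤ k}:
k:     0  1  2  3  4  5  6  7  8  9 10 11 12 13 14
g(k):  0  0  1  1  2  2  3  0  0  1  1  2  2  3  0
So g(14) = 0.

0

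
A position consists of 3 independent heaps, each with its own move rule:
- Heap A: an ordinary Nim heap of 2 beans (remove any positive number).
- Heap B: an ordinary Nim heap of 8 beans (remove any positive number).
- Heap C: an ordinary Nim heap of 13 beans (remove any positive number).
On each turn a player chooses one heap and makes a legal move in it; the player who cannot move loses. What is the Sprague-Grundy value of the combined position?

7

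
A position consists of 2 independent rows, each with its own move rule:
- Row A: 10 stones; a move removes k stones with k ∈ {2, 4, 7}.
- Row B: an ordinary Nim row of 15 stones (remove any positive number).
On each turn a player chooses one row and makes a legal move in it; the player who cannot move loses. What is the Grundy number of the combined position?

13

For row A, compute g(0), g(1), … with moves {2, 4, 7}:
k:     0  1  2  3  4  5  6  7  8  9 10
g(k):  0  0  1  1  2  2  0  3  1  0  2
So g(10) = 2.
Row B is a plain Nim row of size 15, so its Grundy value is 15.
The value of a disjunctive sum is the nim-sum of the parts.
Combined value = 2 ⊕ 15 = 13.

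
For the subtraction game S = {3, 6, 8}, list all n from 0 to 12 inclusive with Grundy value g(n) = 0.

0, 1, 2, 11, 12

Build the Grundy sequence with g(k) = mex{g(k−s) : s ∈ {3, 6, 8}, s ≤ k}:
g(0) = mex{} = 0
g(1) = mex{} = 0
g(2) = mex{} = 0
g(3) = mex{0} = 1
g(4) = mex{0} = 1
g(5) = mex{0} = 1
g(6) = mex{0,1} = 2
g(7) = mex{0,1} = 2
g(8) = mex{0,1} = 2
g(9) = mex{0,1,2} = 3
g(10) = mex{0,1,2} = 3
g(11) = mex{1,2} = 0
g(12) = mex{1,2,3} = 0
The P-positions (g = 0) in 0..12 are 0, 1, 2, 11, 12.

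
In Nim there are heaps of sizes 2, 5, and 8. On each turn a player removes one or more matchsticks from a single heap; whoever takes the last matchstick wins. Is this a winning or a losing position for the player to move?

Winning position

Bitwise XOR of the heap sizes:
  0010  (2)
  0101  (5)
  1000  (8)
  ----
  1111  (15)
The nim-sum is 15 ≠ 0, so this is an N-position: the player to move can win.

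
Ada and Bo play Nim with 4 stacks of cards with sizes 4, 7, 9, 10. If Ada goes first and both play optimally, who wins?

Bo wins

Compute the nim-sum pairwise:
4 ^ 7 = 3
3 ^ 9 = 10
10 ^ 10 = 0
The nim-sum is 0, so this is a P-position: the player to move is in a losing position under optimal play; Ada is about to move from it and so loses — Bo wins.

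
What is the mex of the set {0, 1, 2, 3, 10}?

4

The values 0, 1, 2, 3 are all present; 4 is the first non-negative integer missing from the set.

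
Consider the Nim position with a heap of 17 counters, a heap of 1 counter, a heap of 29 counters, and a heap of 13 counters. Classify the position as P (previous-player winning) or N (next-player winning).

P-position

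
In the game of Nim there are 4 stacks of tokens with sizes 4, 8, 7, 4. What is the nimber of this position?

15

Nim-sum: 4 ^ 8 ^ 7 ^ 4 = 15.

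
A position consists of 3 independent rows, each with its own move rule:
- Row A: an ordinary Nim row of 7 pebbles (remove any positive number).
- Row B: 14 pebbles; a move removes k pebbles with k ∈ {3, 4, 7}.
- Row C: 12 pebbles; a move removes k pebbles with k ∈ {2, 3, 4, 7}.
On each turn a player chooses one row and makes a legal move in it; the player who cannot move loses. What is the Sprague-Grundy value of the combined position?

6

Row A is a plain Nim row of size 7, so its Grundy value is 7.
Build the Grundy sequence for row B with g(k) = mex{g(k−s) : s ∈ {3, 4, 7}, s ≤ k}:
g(0) = mex{} = 0
g(1) = mex{} = 0
g(2) = mex{} = 0
g(3) = mex{0} = 1
g(4) = mex{0} = 1
g(5) = mex{0} = 1
g(6) = mex{0,1} = 2
g(7) = mex{0,1} = 2
g(8) = mex{0,1} = 2
g(9) = mex{0,1,2} = 3
g(10) = mex{1,2} = 0
g(11) = mex{1,2} = 0
g(12) = mex{1,2,3} = 0
g(13) = mex{0,2,3} = 1
g(14) = mex{0,2} = 1
So g(14) = 1.
For row C, compute g(0), g(1), … with moves {2, 3, 4, 7}:
k:     0  1  2  3  4  5  6  7  8  9 10 11 12
g(k):  0  0  1  1  2  2  0  3  1  4  2  0  0
So g(12) = 0.
The value of a disjunctive sum is the nim-sum of the parts.
Combined value = 7 XOR 1 XOR 0 = 6.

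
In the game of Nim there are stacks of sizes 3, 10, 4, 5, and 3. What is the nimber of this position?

11

Compute the nim-sum pairwise:
3 XOR 10 = 9
9 XOR 4 = 13
13 XOR 5 = 8
8 XOR 3 = 11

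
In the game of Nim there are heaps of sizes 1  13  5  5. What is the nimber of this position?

12

Nim-sum: 1 XOR 13 XOR 5 XOR 5 = 12.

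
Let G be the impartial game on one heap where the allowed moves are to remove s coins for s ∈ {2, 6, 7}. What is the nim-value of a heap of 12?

2

Compute g(0), g(1), … for moves {2, 6, 7}:
g(0) = mex{} = 0
g(1) = mex{} = 0
g(2) = mex{0} = 1
g(3) = mex{0} = 1
g(4) = mex{1} = 0
g(5) = mex{1} = 0
g(6) = mex{0} = 1
g(7) = mex{0} = 1
g(8) = mex{0,1} = 2
g(9) = mex{1} = 0
g(10) = mex{0,1,2} = 3
g(11) = mex{0} = 1
g(12) = mex{0,1,3} = 2
So g(12) = 2.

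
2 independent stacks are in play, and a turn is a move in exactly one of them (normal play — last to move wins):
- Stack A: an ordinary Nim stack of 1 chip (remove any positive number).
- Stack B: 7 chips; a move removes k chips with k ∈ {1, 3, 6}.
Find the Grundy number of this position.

2

Stack A is a plain Nim stack of size 1, so its Grundy value is 1.
Build the Grundy sequence for stack B with g(k) = mex{g(k−s) : s ∈ {1, 3, 6}, s ≤ k}:
g(0) = mex{} = 0
g(1) = mex{0} = 1
g(2) = mex{1} = 0
g(3) = mex{0} = 1
g(4) = mex{1} = 0
g(5) = mex{0} = 1
g(6) = mex{0,1} = 2
g(7) = mex{0,1,2} = 3
So g(7) = 3.
By the Sprague-Grundy theorem, the Grundy value of a sum of independent games is the XOR of the component values.
Combined value = 1 ⊕ 3 = 2.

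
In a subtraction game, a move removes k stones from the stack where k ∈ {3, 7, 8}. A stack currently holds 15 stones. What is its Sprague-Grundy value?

1

Grundy values for subtraction set {3, 7, 8}:
k:     0  1  2  3  4  5  6  7  8  9 10 11 12 13 14 15
g(k):  0  0  0  1  1  1  0  2  2  1  3  0  0  2  1  1
So g(15) = 1.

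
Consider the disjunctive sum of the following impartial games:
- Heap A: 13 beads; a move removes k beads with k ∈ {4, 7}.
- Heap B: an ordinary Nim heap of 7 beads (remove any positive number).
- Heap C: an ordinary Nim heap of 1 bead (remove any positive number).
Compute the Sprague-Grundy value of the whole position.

6

Build the Grundy sequence for heap A with g(k) = mex{g(k−s) : s ∈ {4, 7}, s ≤ k}:
g(0) = mex{} = 0
g(1) = mex{} = 0
g(2) = mex{} = 0
g(3) = mex{} = 0
g(4) = mex{0} = 1
g(5) = mex{0} = 1
g(6) = mex{0} = 1
g(7) = mex{0} = 1
g(8) = mex{0,1} = 2
g(9) = mex{0,1} = 2
g(10) = mex{0,1} = 2
g(11) = mex{1} = 0
g(12) = mex{1,2} = 0
g(13) = mex{1,2} = 0
So g(13) = 0.
Heap B is a plain Nim heap of size 7, so its Grundy value is 7.
Heap C is a plain Nim heap of size 1, so its Grundy value is 1.
The value of a disjunctive sum is the nim-sum of the parts.
Combined value = 0 ⊕ 7 ⊕ 1 = 6.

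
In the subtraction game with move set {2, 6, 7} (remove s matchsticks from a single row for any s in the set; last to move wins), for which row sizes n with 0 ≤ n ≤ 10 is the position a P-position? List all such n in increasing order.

0, 1, 4, 5, 9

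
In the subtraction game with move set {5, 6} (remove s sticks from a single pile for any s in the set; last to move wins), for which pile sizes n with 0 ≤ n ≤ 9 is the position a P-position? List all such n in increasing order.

Build the Grundy sequence with g(k) = mex{g(k−s) : s ∈ {5, 6}, s ≤ k}:
g(0) = mex{} = 0
g(1) = mex{} = 0
g(2) = mex{} = 0
g(3) = mex{} = 0
g(4) = mex{} = 0
g(5) = mex{0} = 1
g(6) = mex{0} = 1
g(7) = mex{0} = 1
g(8) = mex{0} = 1
g(9) = mex{0} = 1
The P-positions (g = 0) in 0..9 are 0, 1, 2, 3, 4.

0, 1, 2, 3, 4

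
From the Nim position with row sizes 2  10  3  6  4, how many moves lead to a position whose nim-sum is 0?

1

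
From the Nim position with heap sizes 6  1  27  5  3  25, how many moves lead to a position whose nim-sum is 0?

3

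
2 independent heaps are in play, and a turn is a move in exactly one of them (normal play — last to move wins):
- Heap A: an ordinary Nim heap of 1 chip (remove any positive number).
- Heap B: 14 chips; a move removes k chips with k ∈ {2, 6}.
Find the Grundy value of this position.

0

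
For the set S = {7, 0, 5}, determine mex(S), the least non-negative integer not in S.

0 is in the set but 1 is not, so the mex is 1.

1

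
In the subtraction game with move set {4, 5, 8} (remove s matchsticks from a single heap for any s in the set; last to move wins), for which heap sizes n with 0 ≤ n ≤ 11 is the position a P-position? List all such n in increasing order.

0, 1, 2, 3

Compute g(0), g(1), … for moves {4, 5, 8}:
k:     0  1  2  3  4  5  6  7  8  9 10 11
g(k):  0  0  0  0  1  1  1  1  2  2  2  2
The P-positions (g = 0) in 0..11 are 0, 1, 2, 3.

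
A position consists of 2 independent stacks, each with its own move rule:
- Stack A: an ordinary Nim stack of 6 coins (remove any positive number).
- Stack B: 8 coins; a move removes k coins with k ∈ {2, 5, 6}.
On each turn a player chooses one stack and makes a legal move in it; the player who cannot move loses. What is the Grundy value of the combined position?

Stack A is a plain Nim stack of size 6, so its Grundy value is 6.
Build the Grundy sequence for stack B with g(k) = mex{g(k−s) : s ∈ {2, 5, 6}, s ≤ k}:
k:     0  1  2  3  4  5  6  7  8
g(k):  0  0  1  1  0  2  1  3  0
So g(8) = 0.
The value of a disjunctive sum is the nim-sum of the parts.
Combined value = 6 ⊕ 0 = 6.

6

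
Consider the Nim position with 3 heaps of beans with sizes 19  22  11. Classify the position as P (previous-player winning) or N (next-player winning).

N-position

Compute the nim-sum pairwise:
19 XOR 22 = 5
5 XOR 11 = 14
The nim-sum is 14 ≠ 0, so this is an N-position: the player to move can win.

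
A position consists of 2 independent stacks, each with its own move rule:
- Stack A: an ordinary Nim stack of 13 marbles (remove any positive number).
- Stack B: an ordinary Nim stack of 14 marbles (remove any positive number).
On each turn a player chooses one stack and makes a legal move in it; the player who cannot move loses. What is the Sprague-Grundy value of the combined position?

3

Stack A is a plain Nim stack of size 13, so its Grundy value is 13.
Stack B is a plain Nim stack of size 14, so its Grundy value is 14.
The value of a disjunctive sum is the nim-sum of the parts.
Combined value = 13 ⊕ 14 = 3.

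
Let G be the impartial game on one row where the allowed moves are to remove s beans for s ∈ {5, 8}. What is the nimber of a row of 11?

2

Build the Grundy sequence with g(k) = mex{g(k−s) : s ∈ {5, 8}, s ≤ k}:
k:     0  1  2  3  4  5  6  7  8  9 10 11
g(k):  0  0  0  0  0  1  1  1  1  1  2  2
So g(11) = 2.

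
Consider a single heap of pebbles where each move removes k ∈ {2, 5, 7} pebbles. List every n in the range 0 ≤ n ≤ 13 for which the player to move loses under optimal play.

0, 1, 4, 10, 13

Build the Grundy sequence with g(k) = mex{g(k−s) : s ∈ {2, 5, 7}, s ≤ k}:
k:     0  1  2  3  4  5  6  7  8  9 10 11 12 13
g(k):  0  0  1  1  0  2  1  3  2  2  0  3  1  0
The P-positions (g = 0) in 0..13 are 0, 1, 4, 10, 13.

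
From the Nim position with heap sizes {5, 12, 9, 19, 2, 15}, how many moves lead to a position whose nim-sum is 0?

1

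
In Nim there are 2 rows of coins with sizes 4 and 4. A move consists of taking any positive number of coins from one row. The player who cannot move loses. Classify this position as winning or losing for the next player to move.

Losing position

In binary:
  100  (4)
  100  (4)
  ---
  000  (0)
The nim-sum is 0, so this is a P-position: the player to move is in a losing position under optimal play.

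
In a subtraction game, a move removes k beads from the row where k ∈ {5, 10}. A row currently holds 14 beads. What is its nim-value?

Build the Grundy sequence with g(k) = mex{g(k−s) : s ∈ {5, 10}, s ≤ k}:
g(0) = mex{} = 0
g(1) = mex{} = 0
g(2) = mex{} = 0
g(3) = mex{} = 0
g(4) = mex{} = 0
g(5) = mex{0} = 1
g(6) = mex{0} = 1
g(7) = mex{0} = 1
g(8) = mex{0} = 1
g(9) = mex{0} = 1
g(10) = mex{0,1} = 2
g(11) = mex{0,1} = 2
g(12) = mex{0,1} = 2
g(13) = mex{0,1} = 2
g(14) = mex{0,1} = 2
So g(14) = 2.

2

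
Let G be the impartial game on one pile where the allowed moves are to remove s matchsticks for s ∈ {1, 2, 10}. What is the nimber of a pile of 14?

Compute g(0), g(1), … for moves {1, 2, 10}:
g(0) = mex{} = 0
g(1) = mex{0} = 1
g(2) = mex{0,1} = 2
g(3) = mex{1,2} = 0
g(4) = mex{0,2} = 1
g(5) = mex{0,1} = 2
g(6) = mex{1,2} = 0
g(7) = mex{0,2} = 1
g(8) = mex{0,1} = 2
g(9) = mex{1,2} = 0
g(10) = mex{0,2} = 1
g(11) = mex{0,1} = 2
g(12) = mex{1,2} = 0
g(13) = mex{0,2} = 1
g(14) = mex{0,1} = 2
So g(14) = 2.

2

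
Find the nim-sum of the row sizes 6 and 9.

15

Nim-sum: 6 ⊕ 9 = 15.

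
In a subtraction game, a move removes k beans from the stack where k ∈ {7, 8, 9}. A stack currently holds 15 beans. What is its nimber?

Build the Grundy sequence with g(k) = mex{g(k−s) : s ∈ {7, 8, 9}, s ≤ k}:
k:     0  1  2  3  4  5  6  7  8  9 10 11 12 13 14 15
g(k):  0  0  0  0  0  0  0  1  1  1  1  1  1  1  2  2
So g(15) = 2.

2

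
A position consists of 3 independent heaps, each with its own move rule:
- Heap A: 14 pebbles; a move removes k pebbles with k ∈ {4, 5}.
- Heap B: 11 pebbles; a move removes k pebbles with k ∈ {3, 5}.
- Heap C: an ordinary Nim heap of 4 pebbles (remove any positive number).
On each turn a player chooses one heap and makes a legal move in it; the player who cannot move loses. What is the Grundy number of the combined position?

4

Grundy values for heap A (subtraction set {4, 5}):
k:     0  1  2  3  4  5  6  7  8  9 10 11 12 13 14
g(k):  0  0  0  0  1  1  1  1  2  0  0  0  0  1  1
So g(14) = 1.
Grundy values for heap B (subtraction set {3, 5}):
k:     0  1  2  3  4  5  6  7  8  9 10 11
g(k):  0  0  0  1  1  1  2  2  0  0  0  1
So g(11) = 1.
Heap C is a plain Nim heap of size 4, so its Grundy value is 4.
By the Sprague-Grundy theorem, the Grundy value of a sum of independent games is the XOR of the component values.
Combined value = 1 ⊕ 1 ⊕ 4 = 4.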